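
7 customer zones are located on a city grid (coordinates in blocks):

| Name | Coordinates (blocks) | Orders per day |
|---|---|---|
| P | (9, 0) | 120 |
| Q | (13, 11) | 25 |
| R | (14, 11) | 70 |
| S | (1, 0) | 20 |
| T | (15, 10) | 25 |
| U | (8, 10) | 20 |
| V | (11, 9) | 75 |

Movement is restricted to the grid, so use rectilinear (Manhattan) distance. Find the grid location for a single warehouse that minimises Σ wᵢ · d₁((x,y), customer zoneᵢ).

(11, 9)

Manhattan distance separates: Σwᵢ(|x−xᵢ|+|y−yᵢ|) = Σwᵢ|x−xᵢ| + Σwᵢ|y−yᵢ|, so x and y are optimised independently as 1-D weighted medians.
Total weight W = 355; half = 177.5.
x-coordinate, sorted with cumulative weight:
  x=1 (S, w=20) cum 20
  x=8 (U, w=20) cum 40
  x=9 (P, w=120) cum 160
  x=11 (V, w=75) cum 235  ← median
  x=13 (Q, w=25) cum 260
  x=14 (R, w=70) cum 330
  x=15 (T, w=25) cum 355
⇒ x* = 11
y-coordinate, sorted with cumulative weight:
  y=0 (P, w=120) cum 120
  y=0 (S, w=20) cum 140
  y=9 (V, w=75) cum 215  ← median
  y=10 (T, w=25) cum 240
  y=10 (U, w=20) cum 260
  y=11 (Q, w=25) cum 285
  y=11 (R, w=70) cum 355
⇒ y* = 9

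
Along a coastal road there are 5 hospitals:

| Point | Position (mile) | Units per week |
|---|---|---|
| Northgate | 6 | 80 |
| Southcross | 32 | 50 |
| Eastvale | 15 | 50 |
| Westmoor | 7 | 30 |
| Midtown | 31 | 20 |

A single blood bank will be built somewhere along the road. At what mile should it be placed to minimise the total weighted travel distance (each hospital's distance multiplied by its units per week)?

x = 15

For a sum of weighted absolute distances on a line, the optimum is the weighted median (not the mean). Total weight W = 230; half-weight = 115.
Sort by position and accumulate weight:
  mile 6 (Northgate, w=80) → cum 80
  mile 7 (Westmoor, w=30) → cum 110
  mile 15 (Eastvale, w=50) → cum 160  ≥ 115 → median here
  mile 31 (Midtown, w=20) → cum 180
  mile 32 (Southcross, w=50) → cum 230
Optimal location: mile 15.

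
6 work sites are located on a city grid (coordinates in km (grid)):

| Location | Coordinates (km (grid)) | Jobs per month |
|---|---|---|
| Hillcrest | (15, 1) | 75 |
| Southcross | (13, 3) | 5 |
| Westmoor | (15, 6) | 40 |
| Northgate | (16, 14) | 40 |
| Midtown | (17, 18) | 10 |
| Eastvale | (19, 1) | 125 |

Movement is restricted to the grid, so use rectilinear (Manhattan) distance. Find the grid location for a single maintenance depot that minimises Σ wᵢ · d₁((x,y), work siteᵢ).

(16, 1)

Manhattan distance separates: Σwᵢ(|x−xᵢ|+|y−yᵢ|) = Σwᵢ|x−xᵢ| + Σwᵢ|y−yᵢ|, so x and y are optimised independently as 1-D weighted medians.
Total weight W = 295; half = 147.5.
x-coordinate, sorted with cumulative weight:
  x=13 (Southcross, w=5) cum 5
  x=15 (Hillcrest, w=75) cum 80
  x=15 (Westmoor, w=40) cum 120
  x=16 (Northgate, w=40) cum 160  ← median
  x=17 (Midtown, w=10) cum 170
  x=19 (Eastvale, w=125) cum 295
⇒ x* = 16
y-coordinate, sorted with cumulative weight:
  y=1 (Hillcrest, w=75) cum 75
  y=1 (Eastvale, w=125) cum 200  ← median
  y=3 (Southcross, w=5) cum 205
  y=6 (Westmoor, w=40) cum 245
  y=14 (Northgate, w=40) cum 285
  y=18 (Midtown, w=10) cum 295
⇒ y* = 1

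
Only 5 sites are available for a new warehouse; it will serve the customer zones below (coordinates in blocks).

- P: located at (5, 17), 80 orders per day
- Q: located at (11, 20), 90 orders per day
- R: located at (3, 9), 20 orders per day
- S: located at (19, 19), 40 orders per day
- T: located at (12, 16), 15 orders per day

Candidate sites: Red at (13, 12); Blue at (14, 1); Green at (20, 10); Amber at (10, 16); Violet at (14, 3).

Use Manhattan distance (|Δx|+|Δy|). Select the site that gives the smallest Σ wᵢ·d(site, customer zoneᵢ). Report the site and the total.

Total weighted distance at each candidate:
  Red (13, 12): total = 2795
  Blue (14, 1): total = 5535
  Green (20, 10): total = 4440
  Amber (10, 16): total = 1720
  Violet (14, 3): total = 5045
Minimum is at Amber with total 1720 blocks.

Amber, total 1720 blocks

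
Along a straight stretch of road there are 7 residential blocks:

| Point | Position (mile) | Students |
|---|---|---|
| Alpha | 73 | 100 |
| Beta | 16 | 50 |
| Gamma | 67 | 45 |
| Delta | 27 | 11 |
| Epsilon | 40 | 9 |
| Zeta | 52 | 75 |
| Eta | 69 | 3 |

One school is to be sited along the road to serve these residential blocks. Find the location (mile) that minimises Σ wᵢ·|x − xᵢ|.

For a sum of weighted absolute distances on a line, the optimum is the weighted median (not the mean). Total weight W = 293; half-weight = 146.5.
Sort by position and accumulate weight:
  mile 16 (Beta, w=50) → cum 50
  mile 27 (Delta, w=11) → cum 61
  mile 40 (Epsilon, w=9) → cum 70
  mile 52 (Zeta, w=75) → cum 145
  mile 67 (Gamma, w=45) → cum 190  ≥ 146.5 → median here
  mile 69 (Eta, w=3) → cum 193
  mile 73 (Alpha, w=100) → cum 293
Optimal location: mile 67.

x = 67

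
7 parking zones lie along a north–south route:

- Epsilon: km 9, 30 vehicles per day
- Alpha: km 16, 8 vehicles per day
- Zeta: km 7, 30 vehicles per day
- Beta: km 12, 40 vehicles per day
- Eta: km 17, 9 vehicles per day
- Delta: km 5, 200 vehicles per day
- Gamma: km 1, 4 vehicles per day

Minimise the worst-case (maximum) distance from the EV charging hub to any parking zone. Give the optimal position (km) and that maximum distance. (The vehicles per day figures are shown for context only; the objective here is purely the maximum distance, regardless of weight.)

The 1-center on a line is the midpoint of the two extreme points: leftmost at 1, rightmost at 17.
Optimal location = (1 + 17)/2 = 9; maximum distance = (17 − 1)/2 = 8.

location 9, max distance 8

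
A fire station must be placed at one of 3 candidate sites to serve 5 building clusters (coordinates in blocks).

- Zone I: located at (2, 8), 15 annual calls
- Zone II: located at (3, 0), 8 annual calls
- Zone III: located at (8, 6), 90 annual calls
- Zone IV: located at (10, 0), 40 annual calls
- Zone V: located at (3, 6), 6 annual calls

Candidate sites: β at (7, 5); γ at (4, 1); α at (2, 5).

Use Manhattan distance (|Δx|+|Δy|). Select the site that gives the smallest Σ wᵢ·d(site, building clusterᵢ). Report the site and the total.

β, total 722 blocks

Total weighted distance at each candidate:
  β (7, 5): total = 722
  γ (4, 1): total = 1277
  α (2, 5): total = 1255
Minimum is at β with total 722 blocks.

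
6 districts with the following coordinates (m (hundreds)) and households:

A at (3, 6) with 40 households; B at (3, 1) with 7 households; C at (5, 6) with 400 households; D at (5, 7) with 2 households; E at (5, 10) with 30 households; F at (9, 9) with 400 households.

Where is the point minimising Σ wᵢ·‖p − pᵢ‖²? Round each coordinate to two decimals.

The minimiser of Σwᵢ‖p−pᵢ‖² is the weighted centroid p* = (Σwᵢpᵢ)/(Σwᵢ).
Σwᵢ = 879.
Σwᵢxᵢ = 40·3 + 7·3 + 400·5 + 2·5 + 30·5 + 400·9 = 5901.
Σwᵢyᵢ = 40·6 + 7·1 + 400·6 + 2·7 + 30·10 + 400·9 = 6561.
x* = 5901/879 = 6.71, y* = 6561/879 = 7.46.

(6.71, 7.46)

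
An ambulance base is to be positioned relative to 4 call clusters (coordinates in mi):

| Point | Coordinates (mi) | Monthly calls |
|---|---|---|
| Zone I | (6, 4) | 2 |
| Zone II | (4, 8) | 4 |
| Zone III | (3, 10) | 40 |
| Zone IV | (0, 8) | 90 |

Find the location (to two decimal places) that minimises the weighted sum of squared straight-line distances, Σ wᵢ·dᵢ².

The minimiser of Σwᵢ‖p−pᵢ‖² is the weighted centroid p* = (Σwᵢpᵢ)/(Σwᵢ).
Σwᵢ = 136.
Σwᵢxᵢ = 2·6 + 4·4 + 40·3 + 90·0 = 148.
Σwᵢyᵢ = 2·4 + 4·8 + 40·10 + 90·8 = 1160.
x* = 148/136 = 1.09, y* = 1160/136 = 8.53.

(1.09, 8.53)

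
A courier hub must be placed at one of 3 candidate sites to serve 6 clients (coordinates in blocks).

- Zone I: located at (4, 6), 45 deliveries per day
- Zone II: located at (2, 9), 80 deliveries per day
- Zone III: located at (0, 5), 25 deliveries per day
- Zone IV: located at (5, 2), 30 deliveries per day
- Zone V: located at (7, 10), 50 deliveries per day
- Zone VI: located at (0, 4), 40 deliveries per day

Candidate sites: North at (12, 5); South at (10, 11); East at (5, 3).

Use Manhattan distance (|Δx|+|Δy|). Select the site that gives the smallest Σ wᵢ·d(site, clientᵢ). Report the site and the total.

Total weighted distance at each candidate:
  North (12, 5): total = 3145
  South (10, 11): total = 2995
  East (5, 3): total = 1795
Minimum is at East with total 1795 blocks.

East, total 1795 blocks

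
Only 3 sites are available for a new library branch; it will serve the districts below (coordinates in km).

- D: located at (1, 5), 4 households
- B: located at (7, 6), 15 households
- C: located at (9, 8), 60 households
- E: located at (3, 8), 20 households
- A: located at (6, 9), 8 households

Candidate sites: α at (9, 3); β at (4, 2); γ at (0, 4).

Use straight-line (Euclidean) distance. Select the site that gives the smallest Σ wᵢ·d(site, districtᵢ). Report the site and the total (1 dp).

Total weighted distance at each candidate:
  α (9, 3): total = 596.9
  β (4, 2): total = 740.5
  γ (0, 4): total = 868.3
Minimum is at α with total 596.9 km.

α, total 596.9 km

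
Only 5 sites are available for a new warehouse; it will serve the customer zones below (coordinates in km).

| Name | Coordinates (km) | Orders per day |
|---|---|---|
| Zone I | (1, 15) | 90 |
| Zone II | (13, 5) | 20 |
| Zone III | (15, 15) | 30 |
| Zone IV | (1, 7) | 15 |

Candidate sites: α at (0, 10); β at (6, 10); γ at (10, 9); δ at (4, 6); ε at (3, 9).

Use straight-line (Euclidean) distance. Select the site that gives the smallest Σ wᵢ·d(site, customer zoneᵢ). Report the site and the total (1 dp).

Total weighted distance at each candidate:
  α (0, 10): total = 1259.3
  β (6, 10): total = 1204.8
  γ (10, 9): total = 1446.1
  δ (4, 6): total = 1508.7
  ε (3, 9): total = 1229.5
Minimum is at β with total 1204.8 km.

β, total 1204.8 km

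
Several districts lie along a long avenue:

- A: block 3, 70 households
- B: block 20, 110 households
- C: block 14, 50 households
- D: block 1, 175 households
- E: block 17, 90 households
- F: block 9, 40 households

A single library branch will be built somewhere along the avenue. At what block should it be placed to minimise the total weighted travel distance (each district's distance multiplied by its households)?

x = 9

For a sum of weighted absolute distances on a line, the optimum is the weighted median (not the mean). Total weight W = 535; half-weight = 267.5.
Sort by position and accumulate weight:
  block 1 (D, w=175) → cum 175
  block 3 (A, w=70) → cum 245
  block 9 (F, w=40) → cum 285  ≥ 267.5 → median here
  block 14 (C, w=50) → cum 335
  block 17 (E, w=90) → cum 425
  block 20 (B, w=110) → cum 535
Optimal location: block 9.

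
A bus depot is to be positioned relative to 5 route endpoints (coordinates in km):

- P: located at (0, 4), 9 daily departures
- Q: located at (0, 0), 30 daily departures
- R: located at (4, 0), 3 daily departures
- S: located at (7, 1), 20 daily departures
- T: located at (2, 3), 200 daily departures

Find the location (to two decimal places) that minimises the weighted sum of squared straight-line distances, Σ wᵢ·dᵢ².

The minimiser of Σwᵢ‖p−pᵢ‖² is the weighted centroid p* = (Σwᵢpᵢ)/(Σwᵢ).
Σwᵢ = 262.
Σwᵢxᵢ = 9·0 + 30·0 + 3·4 + 20·7 + 200·2 = 552.
Σwᵢyᵢ = 9·4 + 30·0 + 3·0 + 20·1 + 200·3 = 656.
x* = 552/262 = 2.11, y* = 656/262 = 2.50.

(2.11, 2.50)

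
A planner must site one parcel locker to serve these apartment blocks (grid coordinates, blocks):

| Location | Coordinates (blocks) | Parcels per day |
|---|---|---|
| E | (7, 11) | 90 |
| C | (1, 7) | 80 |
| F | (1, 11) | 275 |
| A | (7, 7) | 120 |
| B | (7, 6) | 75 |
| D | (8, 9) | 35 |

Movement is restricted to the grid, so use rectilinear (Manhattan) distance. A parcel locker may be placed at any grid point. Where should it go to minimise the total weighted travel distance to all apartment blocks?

Manhattan distance separates: Σwᵢ(|x−xᵢ|+|y−yᵢ|) = Σwᵢ|x−xᵢ| + Σwᵢ|y−yᵢ|, so x and y are optimised independently as 1-D weighted medians.
Total weight W = 675; half = 337.5.
x-coordinate, sorted with cumulative weight:
  x=1 (C, w=80) cum 80
  x=1 (F, w=275) cum 355  ← median
  x=7 (E, w=90) cum 445
  x=7 (A, w=120) cum 565
  x=7 (B, w=75) cum 640
  x=8 (D, w=35) cum 675
⇒ x* = 1
y-coordinate, sorted with cumulative weight:
  y=6 (B, w=75) cum 75
  y=7 (C, w=80) cum 155
  y=7 (A, w=120) cum 275
  y=9 (D, w=35) cum 310
  y=11 (E, w=90) cum 400  ← median
  y=11 (F, w=275) cum 675
⇒ y* = 11

(1, 11)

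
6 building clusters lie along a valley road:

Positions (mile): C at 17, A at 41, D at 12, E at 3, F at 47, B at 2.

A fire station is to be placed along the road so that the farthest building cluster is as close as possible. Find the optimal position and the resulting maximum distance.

The 1-center on a line is the midpoint of the two extreme points: leftmost at 2, rightmost at 47.
Optimal location = (2 + 47)/2 = 24.5; maximum distance = (47 − 2)/2 = 22.5.

location 24.5, max distance 22.5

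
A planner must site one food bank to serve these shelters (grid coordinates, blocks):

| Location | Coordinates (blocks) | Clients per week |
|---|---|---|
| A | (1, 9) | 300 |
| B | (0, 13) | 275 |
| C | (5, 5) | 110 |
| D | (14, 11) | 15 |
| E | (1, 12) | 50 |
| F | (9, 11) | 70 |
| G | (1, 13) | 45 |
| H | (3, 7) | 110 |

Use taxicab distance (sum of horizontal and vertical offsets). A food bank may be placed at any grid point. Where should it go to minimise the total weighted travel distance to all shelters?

(1, 9)

Manhattan distance separates: Σwᵢ(|x−xᵢ|+|y−yᵢ|) = Σwᵢ|x−xᵢ| + Σwᵢ|y−yᵢ|, so x and y are optimised independently as 1-D weighted medians.
Total weight W = 975; half = 487.5.
x-coordinate, sorted with cumulative weight:
  x=0 (B, w=275) cum 275
  x=1 (A, w=300) cum 575  ← median
  x=1 (E, w=50) cum 625
  x=1 (G, w=45) cum 670
  x=3 (H, w=110) cum 780
  x=5 (C, w=110) cum 890
  x=9 (F, w=70) cum 960
  x=14 (D, w=15) cum 975
⇒ x* = 1
y-coordinate, sorted with cumulative weight:
  y=5 (C, w=110) cum 110
  y=7 (H, w=110) cum 220
  y=9 (A, w=300) cum 520  ← median
  y=11 (D, w=15) cum 535
  y=11 (F, w=70) cum 605
  y=12 (E, w=50) cum 655
  y=13 (B, w=275) cum 930
  y=13 (G, w=45) cum 975
⇒ y* = 9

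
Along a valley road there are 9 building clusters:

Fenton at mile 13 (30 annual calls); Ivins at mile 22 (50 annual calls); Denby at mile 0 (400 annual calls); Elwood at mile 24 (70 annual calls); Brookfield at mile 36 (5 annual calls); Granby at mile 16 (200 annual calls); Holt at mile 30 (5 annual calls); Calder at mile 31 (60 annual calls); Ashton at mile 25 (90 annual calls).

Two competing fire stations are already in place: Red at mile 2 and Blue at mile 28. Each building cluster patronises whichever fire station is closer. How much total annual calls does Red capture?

430

The indifferent point is the midpoint (2+28)/2 = 15; building clusters left of it (closer to Red at 2) go to Red, those right go to Blue.
  Denby at 0 (w=400) → Red
  Fenton at 13 (w=30) → Red
  Granby at 16 (w=200) → Blue
  Ivins at 22 (w=50) → Blue
  Elwood at 24 (w=70) → Blue
  Ashton at 25 (w=90) → Blue
  Holt at 30 (w=5) → Blue
  Calder at 31 (w=60) → Blue
  Brookfield at 36 (w=5) → Blue
Red captures 430; Blue captures 480.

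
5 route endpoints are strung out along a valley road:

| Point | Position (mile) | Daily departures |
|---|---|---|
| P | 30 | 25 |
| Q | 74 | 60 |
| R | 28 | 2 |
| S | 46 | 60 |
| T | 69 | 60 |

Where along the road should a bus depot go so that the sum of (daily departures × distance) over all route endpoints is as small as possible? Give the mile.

For a sum of weighted absolute distances on a line, the optimum is the weighted median (not the mean). Total weight W = 207; half-weight = 103.5.
Sort by position and accumulate weight:
  mile 28 (R, w=2) → cum 2
  mile 30 (P, w=25) → cum 27
  mile 46 (S, w=60) → cum 87
  mile 69 (T, w=60) → cum 147  ≥ 103.5 → median here
  mile 74 (Q, w=60) → cum 207
Optimal location: mile 69.

x = 69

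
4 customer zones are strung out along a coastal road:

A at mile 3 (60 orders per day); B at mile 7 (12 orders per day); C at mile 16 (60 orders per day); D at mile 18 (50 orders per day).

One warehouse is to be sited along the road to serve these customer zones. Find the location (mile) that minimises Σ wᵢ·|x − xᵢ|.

x = 16

For a sum of weighted absolute distances on a line, the optimum is the weighted median (not the mean). Total weight W = 182; half-weight = 91.
Sort by position and accumulate weight:
  mile 3 (A, w=60) → cum 60
  mile 7 (B, w=12) → cum 72
  mile 16 (C, w=60) → cum 132  ≥ 91 → median here
  mile 18 (D, w=50) → cum 182
Optimal location: mile 16.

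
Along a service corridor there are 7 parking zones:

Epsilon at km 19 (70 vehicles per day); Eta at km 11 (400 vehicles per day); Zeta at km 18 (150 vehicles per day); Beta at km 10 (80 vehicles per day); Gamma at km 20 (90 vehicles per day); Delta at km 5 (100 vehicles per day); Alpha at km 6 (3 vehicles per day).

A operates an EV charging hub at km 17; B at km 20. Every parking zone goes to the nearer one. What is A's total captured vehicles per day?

The indifferent point is the midpoint (17+20)/2 = 18.5; parking zones left of it (closer to A at 17) go to A, those right go to B.
  Delta at 5 (w=100) → A
  Alpha at 6 (w=3) → A
  Beta at 10 (w=80) → A
  Eta at 11 (w=400) → A
  Zeta at 18 (w=150) → A
  Epsilon at 19 (w=70) → B
  Gamma at 20 (w=90) → B
A captures 733; B captures 160.

733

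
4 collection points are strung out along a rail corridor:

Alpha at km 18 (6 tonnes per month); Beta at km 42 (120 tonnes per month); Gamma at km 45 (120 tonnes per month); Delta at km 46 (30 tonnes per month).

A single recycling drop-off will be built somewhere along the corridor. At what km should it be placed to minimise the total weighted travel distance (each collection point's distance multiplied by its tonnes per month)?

For a sum of weighted absolute distances on a line, the optimum is the weighted median (not the mean). Total weight W = 276; half-weight = 138.
Sort by position and accumulate weight:
  km 18 (Alpha, w=6) → cum 6
  km 42 (Beta, w=120) → cum 126
  km 45 (Gamma, w=120) → cum 246  ≥ 138 → median here
  km 46 (Delta, w=30) → cum 276
Optimal location: km 45.

x = 45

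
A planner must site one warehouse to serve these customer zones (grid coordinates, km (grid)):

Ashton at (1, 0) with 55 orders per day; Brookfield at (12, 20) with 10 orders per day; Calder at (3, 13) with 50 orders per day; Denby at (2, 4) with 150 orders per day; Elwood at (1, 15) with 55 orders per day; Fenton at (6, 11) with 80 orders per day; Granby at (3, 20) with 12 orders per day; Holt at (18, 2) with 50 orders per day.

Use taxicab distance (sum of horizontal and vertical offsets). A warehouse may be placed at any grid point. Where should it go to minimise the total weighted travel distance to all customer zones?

(2, 4)

Manhattan distance separates: Σwᵢ(|x−xᵢ|+|y−yᵢ|) = Σwᵢ|x−xᵢ| + Σwᵢ|y−yᵢ|, so x and y are optimised independently as 1-D weighted medians.
Total weight W = 462; half = 231.
x-coordinate, sorted with cumulative weight:
  x=1 (Ashton, w=55) cum 55
  x=1 (Elwood, w=55) cum 110
  x=2 (Denby, w=150) cum 260  ← median
  x=3 (Calder, w=50) cum 310
  x=3 (Granby, w=12) cum 322
  x=6 (Fenton, w=80) cum 402
  x=12 (Brookfield, w=10) cum 412
  x=18 (Holt, w=50) cum 462
⇒ x* = 2
y-coordinate, sorted with cumulative weight:
  y=0 (Ashton, w=55) cum 55
  y=2 (Holt, w=50) cum 105
  y=4 (Denby, w=150) cum 255  ← median
  y=11 (Fenton, w=80) cum 335
  y=13 (Calder, w=50) cum 385
  y=15 (Elwood, w=55) cum 440
  y=20 (Brookfield, w=10) cum 450
  y=20 (Granby, w=12) cum 462
⇒ y* = 4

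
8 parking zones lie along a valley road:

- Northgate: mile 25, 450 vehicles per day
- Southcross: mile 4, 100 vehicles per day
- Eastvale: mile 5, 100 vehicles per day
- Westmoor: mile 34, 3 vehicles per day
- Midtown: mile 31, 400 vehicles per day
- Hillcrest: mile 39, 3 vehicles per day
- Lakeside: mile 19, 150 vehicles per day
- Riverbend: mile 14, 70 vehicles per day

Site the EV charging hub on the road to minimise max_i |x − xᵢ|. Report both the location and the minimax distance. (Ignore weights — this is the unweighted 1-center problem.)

location 21.5, max distance 17.5

The 1-center on a line is the midpoint of the two extreme points: leftmost at 4, rightmost at 39.
Optimal location = (4 + 39)/2 = 21.5; maximum distance = (39 − 4)/2 = 17.5.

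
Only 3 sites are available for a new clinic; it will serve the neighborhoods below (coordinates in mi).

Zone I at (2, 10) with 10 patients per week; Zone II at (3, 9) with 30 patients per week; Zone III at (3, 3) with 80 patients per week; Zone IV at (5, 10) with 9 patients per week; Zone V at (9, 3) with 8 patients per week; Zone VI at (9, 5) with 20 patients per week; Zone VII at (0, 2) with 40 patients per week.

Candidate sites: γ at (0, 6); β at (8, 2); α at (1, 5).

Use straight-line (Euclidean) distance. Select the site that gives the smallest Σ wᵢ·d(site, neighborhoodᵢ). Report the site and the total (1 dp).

α, total 821.5 mi

Total weighted distance at each candidate:
  γ (0, 6): total = 986.0
  β (8, 2): total = 1237.4
  α (1, 5): total = 821.5
Minimum is at α with total 821.5 mi.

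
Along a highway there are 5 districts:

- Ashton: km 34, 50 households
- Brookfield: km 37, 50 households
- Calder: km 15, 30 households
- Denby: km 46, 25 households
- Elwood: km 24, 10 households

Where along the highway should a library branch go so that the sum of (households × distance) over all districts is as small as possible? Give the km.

x = 34

For a sum of weighted absolute distances on a line, the optimum is the weighted median (not the mean). Total weight W = 165; half-weight = 82.5.
Sort by position and accumulate weight:
  km 15 (Calder, w=30) → cum 30
  km 24 (Elwood, w=10) → cum 40
  km 34 (Ashton, w=50) → cum 90  ≥ 82.5 → median here
  km 37 (Brookfield, w=50) → cum 140
  km 46 (Denby, w=25) → cum 165
Optimal location: km 34.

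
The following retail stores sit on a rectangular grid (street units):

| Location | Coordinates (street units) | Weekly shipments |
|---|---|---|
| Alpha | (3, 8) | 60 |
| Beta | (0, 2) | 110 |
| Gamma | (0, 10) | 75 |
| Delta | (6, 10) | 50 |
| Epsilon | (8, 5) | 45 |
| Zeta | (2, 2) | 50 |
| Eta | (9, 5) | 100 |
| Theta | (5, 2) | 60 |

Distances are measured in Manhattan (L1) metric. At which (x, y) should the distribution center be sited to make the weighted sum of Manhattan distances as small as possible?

(3, 5)

Manhattan distance separates: Σwᵢ(|x−xᵢ|+|y−yᵢ|) = Σwᵢ|x−xᵢ| + Σwᵢ|y−yᵢ|, so x and y are optimised independently as 1-D weighted medians.
Total weight W = 550; half = 275.
x-coordinate, sorted with cumulative weight:
  x=0 (Beta, w=110) cum 110
  x=0 (Gamma, w=75) cum 185
  x=2 (Zeta, w=50) cum 235
  x=3 (Alpha, w=60) cum 295  ← median
  x=5 (Theta, w=60) cum 355
  x=6 (Delta, w=50) cum 405
  x=8 (Epsilon, w=45) cum 450
  x=9 (Eta, w=100) cum 550
⇒ x* = 3
y-coordinate, sorted with cumulative weight:
  y=2 (Beta, w=110) cum 110
  y=2 (Zeta, w=50) cum 160
  y=2 (Theta, w=60) cum 220
  y=5 (Epsilon, w=45) cum 265
  y=5 (Eta, w=100) cum 365  ← median
  y=8 (Alpha, w=60) cum 425
  y=10 (Gamma, w=75) cum 500
  y=10 (Delta, w=50) cum 550
⇒ y* = 5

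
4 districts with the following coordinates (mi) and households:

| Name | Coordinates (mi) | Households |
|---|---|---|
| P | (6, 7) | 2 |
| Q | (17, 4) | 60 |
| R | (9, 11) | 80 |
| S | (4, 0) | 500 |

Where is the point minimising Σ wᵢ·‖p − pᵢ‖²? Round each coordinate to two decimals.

The minimiser of Σwᵢ‖p−pᵢ‖² is the weighted centroid p* = (Σwᵢpᵢ)/(Σwᵢ).
Σwᵢ = 642.
Σwᵢxᵢ = 2·6 + 60·17 + 80·9 + 500·4 = 3752.
Σwᵢyᵢ = 2·7 + 60·4 + 80·11 + 500·0 = 1134.
x* = 3752/642 = 5.84, y* = 1134/642 = 1.77.

(5.84, 1.77)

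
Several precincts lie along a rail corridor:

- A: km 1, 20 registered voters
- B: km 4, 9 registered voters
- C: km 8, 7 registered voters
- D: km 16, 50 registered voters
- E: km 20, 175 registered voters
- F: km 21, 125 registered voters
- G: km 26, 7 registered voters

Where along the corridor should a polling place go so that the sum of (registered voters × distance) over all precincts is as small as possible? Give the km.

For a sum of weighted absolute distances on a line, the optimum is the weighted median (not the mean). Total weight W = 393; half-weight = 196.5.
Sort by position and accumulate weight:
  km 1 (A, w=20) → cum 20
  km 4 (B, w=9) → cum 29
  km 8 (C, w=7) → cum 36
  km 16 (D, w=50) → cum 86
  km 20 (E, w=175) → cum 261  ≥ 196.5 → median here
  km 21 (F, w=125) → cum 386
  km 26 (G, w=7) → cum 393
Optimal location: km 20.

x = 20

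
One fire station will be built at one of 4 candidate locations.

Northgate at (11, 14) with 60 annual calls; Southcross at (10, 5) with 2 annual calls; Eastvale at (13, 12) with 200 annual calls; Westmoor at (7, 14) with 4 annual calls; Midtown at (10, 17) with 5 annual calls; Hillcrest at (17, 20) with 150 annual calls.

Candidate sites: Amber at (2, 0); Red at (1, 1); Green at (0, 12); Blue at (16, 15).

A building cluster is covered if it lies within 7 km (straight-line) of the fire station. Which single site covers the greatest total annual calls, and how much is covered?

Blue, covering 415

Coverage radius r = 7 km; a point is covered iff (Δx)²+(Δy)² ≤ 7² = 49.
  Amber (2, 0): covers {none} → 0
  Red (1, 1): covers {none} → 0
  Green (0, 12): covers {none} → 0
  Blue (16, 15): covers {Northgate, Eastvale, Midtown, Hillcrest} → 415
Maximum coverage at Blue: 415 annual calls.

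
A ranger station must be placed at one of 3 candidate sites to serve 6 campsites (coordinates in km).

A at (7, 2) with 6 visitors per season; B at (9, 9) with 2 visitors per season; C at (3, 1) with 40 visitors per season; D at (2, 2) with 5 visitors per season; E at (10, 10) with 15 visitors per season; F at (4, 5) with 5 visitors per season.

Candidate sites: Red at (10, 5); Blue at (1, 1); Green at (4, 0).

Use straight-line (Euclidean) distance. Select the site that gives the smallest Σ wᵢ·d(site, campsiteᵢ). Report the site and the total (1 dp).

Total weighted distance at each candidate:
  Red (10, 5): total = 503.9
  Blue (1, 1): total = 362.1
  Green (4, 0): total = 312.9
Minimum is at Green with total 312.9 km.

Green, total 312.9 km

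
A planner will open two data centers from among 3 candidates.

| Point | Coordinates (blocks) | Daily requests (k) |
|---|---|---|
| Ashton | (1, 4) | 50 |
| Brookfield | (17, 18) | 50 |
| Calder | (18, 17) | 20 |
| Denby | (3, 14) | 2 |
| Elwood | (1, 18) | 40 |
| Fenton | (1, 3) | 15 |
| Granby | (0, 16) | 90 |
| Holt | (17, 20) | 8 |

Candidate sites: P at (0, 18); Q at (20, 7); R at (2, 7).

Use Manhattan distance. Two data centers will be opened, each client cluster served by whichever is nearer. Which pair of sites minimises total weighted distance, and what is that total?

Evaluate every pair (each demand assigned to the nearer of the two):
  {P, R}: total = 1891
  {P, Q}: total = 2292
  {Q, R}: total = 2829
Best pair: {P, R} with total 1891.

{P, R}, total 1891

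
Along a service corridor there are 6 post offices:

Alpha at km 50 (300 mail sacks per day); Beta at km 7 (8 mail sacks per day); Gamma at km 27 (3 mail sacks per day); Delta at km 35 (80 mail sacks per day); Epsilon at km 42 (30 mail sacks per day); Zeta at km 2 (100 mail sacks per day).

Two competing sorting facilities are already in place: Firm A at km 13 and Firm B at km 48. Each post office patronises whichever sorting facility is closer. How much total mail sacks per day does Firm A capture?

111

The indifferent point is the midpoint (13+48)/2 = 30.5; post offices left of it (closer to Firm A at 13) go to Firm A, those right go to Firm B.
  Zeta at 2 (w=100) → Firm A
  Beta at 7 (w=8) → Firm A
  Gamma at 27 (w=3) → Firm A
  Delta at 35 (w=80) → Firm B
  Epsilon at 42 (w=30) → Firm B
  Alpha at 50 (w=300) → Firm B
Firm A captures 111; Firm B captures 410.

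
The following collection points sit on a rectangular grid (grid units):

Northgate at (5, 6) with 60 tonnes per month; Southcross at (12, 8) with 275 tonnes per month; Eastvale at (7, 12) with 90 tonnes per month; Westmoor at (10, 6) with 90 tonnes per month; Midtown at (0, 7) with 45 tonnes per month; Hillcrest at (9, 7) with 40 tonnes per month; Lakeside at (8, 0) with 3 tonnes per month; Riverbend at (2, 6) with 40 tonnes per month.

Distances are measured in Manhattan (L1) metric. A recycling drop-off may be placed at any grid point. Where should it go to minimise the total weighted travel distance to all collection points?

(10, 8)

Manhattan distance separates: Σwᵢ(|x−xᵢ|+|y−yᵢ|) = Σwᵢ|x−xᵢ| + Σwᵢ|y−yᵢ|, so x and y are optimised independently as 1-D weighted medians.
Total weight W = 643; half = 321.5.
x-coordinate, sorted with cumulative weight:
  x=0 (Midtown, w=45) cum 45
  x=2 (Riverbend, w=40) cum 85
  x=5 (Northgate, w=60) cum 145
  x=7 (Eastvale, w=90) cum 235
  x=8 (Lakeside, w=3) cum 238
  x=9 (Hillcrest, w=40) cum 278
  x=10 (Westmoor, w=90) cum 368  ← median
  x=12 (Southcross, w=275) cum 643
⇒ x* = 10
y-coordinate, sorted with cumulative weight:
  y=0 (Lakeside, w=3) cum 3
  y=6 (Northgate, w=60) cum 63
  y=6 (Westmoor, w=90) cum 153
  y=6 (Riverbend, w=40) cum 193
  y=7 (Midtown, w=45) cum 238
  y=7 (Hillcrest, w=40) cum 278
  y=8 (Southcross, w=275) cum 553  ← median
  y=12 (Eastvale, w=90) cum 643
⇒ y* = 8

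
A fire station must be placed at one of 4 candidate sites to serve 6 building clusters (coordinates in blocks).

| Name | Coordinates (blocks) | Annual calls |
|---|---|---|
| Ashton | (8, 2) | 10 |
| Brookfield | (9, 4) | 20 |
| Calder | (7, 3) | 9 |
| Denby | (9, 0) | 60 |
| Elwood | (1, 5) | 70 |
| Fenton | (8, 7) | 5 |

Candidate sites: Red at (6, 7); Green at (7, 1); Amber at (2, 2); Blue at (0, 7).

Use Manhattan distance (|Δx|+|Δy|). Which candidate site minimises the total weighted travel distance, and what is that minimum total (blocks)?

Green, total 1053 blocks

Total weighted distance at each candidate:
  Red (6, 7): total = 1335
  Green (7, 1): total = 1053
  Amber (2, 2): total = 1169
  Blue (0, 7): total = 1679
Minimum is at Green with total 1053 blocks.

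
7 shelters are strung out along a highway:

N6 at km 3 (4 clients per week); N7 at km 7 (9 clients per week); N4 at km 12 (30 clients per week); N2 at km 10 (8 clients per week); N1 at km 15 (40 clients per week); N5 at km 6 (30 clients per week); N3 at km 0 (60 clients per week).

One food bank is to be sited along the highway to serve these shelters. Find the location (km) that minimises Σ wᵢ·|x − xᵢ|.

For a sum of weighted absolute distances on a line, the optimum is the weighted median (not the mean). Total weight W = 181; half-weight = 90.5.
Sort by position and accumulate weight:
  km 0 (N3, w=60) → cum 60
  km 3 (N6, w=4) → cum 64
  km 6 (N5, w=30) → cum 94  ≥ 90.5 → median here
  km 7 (N7, w=9) → cum 103
  km 10 (N2, w=8) → cum 111
  km 12 (N4, w=30) → cum 141
  km 15 (N1, w=40) → cum 181
Optimal location: km 6.

x = 6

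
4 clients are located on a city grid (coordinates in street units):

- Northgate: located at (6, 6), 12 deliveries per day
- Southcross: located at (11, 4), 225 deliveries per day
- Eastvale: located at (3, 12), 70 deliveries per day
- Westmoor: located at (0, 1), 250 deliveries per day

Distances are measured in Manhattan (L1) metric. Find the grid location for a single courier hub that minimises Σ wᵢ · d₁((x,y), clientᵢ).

Manhattan distance separates: Σwᵢ(|x−xᵢ|+|y−yᵢ|) = Σwᵢ|x−xᵢ| + Σwᵢ|y−yᵢ|, so x and y are optimised independently as 1-D weighted medians.
Total weight W = 557; half = 278.5.
x-coordinate, sorted with cumulative weight:
  x=0 (Westmoor, w=250) cum 250
  x=3 (Eastvale, w=70) cum 320  ← median
  x=6 (Northgate, w=12) cum 332
  x=11 (Southcross, w=225) cum 557
⇒ x* = 3
y-coordinate, sorted with cumulative weight:
  y=1 (Westmoor, w=250) cum 250
  y=4 (Southcross, w=225) cum 475  ← median
  y=6 (Northgate, w=12) cum 487
  y=12 (Eastvale, w=70) cum 557
⇒ y* = 4

(3, 4)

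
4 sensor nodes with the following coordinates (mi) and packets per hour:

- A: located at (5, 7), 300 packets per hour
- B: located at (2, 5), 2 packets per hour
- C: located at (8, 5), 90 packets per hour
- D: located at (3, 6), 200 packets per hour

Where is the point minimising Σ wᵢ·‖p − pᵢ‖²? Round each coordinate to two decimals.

(4.77, 6.35)

The minimiser of Σwᵢ‖p−pᵢ‖² is the weighted centroid p* = (Σwᵢpᵢ)/(Σwᵢ).
Σwᵢ = 592.
Σwᵢxᵢ = 300·5 + 2·2 + 90·8 + 200·3 = 2824.
Σwᵢyᵢ = 300·7 + 2·5 + 90·5 + 200·6 = 3760.
x* = 2824/592 = 4.77, y* = 3760/592 = 6.35.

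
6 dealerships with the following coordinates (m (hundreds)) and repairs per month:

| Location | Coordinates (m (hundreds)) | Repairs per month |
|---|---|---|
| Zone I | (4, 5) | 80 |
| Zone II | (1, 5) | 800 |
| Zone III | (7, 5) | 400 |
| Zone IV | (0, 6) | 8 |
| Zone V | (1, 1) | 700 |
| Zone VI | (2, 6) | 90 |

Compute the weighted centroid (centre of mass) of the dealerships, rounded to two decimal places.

(2.31, 3.70)

The minimiser of Σwᵢ‖p−pᵢ‖² is the weighted centroid p* = (Σwᵢpᵢ)/(Σwᵢ).
Σwᵢ = 2078.
Σwᵢxᵢ = 80·4 + 800·1 + 400·7 + 8·0 + 700·1 + 90·2 = 4800.
Σwᵢyᵢ = 80·5 + 800·5 + 400·5 + 8·6 + 700·1 + 90·6 = 7688.
x* = 4800/2078 = 2.31, y* = 7688/2078 = 3.70.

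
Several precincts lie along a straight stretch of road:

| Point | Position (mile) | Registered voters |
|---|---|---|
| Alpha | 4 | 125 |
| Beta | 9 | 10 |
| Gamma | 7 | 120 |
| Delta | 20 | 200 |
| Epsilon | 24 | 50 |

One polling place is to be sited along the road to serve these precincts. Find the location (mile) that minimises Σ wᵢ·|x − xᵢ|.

For a sum of weighted absolute distances on a line, the optimum is the weighted median (not the mean). Total weight W = 505; half-weight = 252.5.
Sort by position and accumulate weight:
  mile 4 (Alpha, w=125) → cum 125
  mile 7 (Gamma, w=120) → cum 245
  mile 9 (Beta, w=10) → cum 255  ≥ 252.5 → median here
  mile 20 (Delta, w=200) → cum 455
  mile 24 (Epsilon, w=50) → cum 505
Optimal location: mile 9.

x = 9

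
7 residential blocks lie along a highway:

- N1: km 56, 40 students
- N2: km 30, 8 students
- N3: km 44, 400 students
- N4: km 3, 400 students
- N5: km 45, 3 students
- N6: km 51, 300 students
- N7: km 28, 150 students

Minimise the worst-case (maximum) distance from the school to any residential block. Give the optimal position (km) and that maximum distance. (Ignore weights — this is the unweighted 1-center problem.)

location 29.5, max distance 26.5

The 1-center on a line is the midpoint of the two extreme points: leftmost at 3, rightmost at 56.
Optimal location = (3 + 56)/2 = 29.5; maximum distance = (56 − 3)/2 = 26.5.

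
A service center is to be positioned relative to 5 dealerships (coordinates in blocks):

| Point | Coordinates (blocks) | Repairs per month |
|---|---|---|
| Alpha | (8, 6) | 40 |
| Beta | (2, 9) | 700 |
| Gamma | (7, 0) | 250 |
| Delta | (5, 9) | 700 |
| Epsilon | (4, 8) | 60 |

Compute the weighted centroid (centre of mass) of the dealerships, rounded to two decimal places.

(4.12, 7.61)

The minimiser of Σwᵢ‖p−pᵢ‖² is the weighted centroid p* = (Σwᵢpᵢ)/(Σwᵢ).
Σwᵢ = 1750.
Σwᵢxᵢ = 40·8 + 700·2 + 250·7 + 700·5 + 60·4 = 7210.
Σwᵢyᵢ = 40·6 + 700·9 + 250·0 + 700·9 + 60·8 = 13320.
x* = 7210/1750 = 4.12, y* = 13320/1750 = 7.61.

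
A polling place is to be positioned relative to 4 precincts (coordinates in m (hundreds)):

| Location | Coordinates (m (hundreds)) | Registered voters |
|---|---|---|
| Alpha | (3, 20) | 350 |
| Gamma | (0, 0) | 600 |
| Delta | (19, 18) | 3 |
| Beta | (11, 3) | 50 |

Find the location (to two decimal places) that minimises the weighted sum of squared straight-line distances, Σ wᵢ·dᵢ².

(1.65, 7.18)

The minimiser of Σwᵢ‖p−pᵢ‖² is the weighted centroid p* = (Σwᵢpᵢ)/(Σwᵢ).
Σwᵢ = 1003.
Σwᵢxᵢ = 350·3 + 600·0 + 3·19 + 50·11 = 1657.
Σwᵢyᵢ = 350·20 + 600·0 + 3·18 + 50·3 = 7204.
x* = 1657/1003 = 1.65, y* = 7204/1003 = 7.18.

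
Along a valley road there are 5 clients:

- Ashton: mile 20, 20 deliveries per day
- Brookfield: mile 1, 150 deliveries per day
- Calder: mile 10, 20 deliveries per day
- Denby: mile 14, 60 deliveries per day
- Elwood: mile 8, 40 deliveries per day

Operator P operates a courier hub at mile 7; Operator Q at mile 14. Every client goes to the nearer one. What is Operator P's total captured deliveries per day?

210

The indifferent point is the midpoint (7+14)/2 = 10.5; clients left of it (closer to Operator P at 7) go to Operator P, those right go to Operator Q.
  Brookfield at 1 (w=150) → Operator P
  Elwood at 8 (w=40) → Operator P
  Calder at 10 (w=20) → Operator P
  Denby at 14 (w=60) → Operator Q
  Ashton at 20 (w=20) → Operator Q
Operator P captures 210; Operator Q captures 80.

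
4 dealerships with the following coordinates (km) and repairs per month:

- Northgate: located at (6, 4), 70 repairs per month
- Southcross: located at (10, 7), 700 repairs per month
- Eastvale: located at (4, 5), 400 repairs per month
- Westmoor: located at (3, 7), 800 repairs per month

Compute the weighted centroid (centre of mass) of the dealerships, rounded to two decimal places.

(5.80, 6.49)

The minimiser of Σwᵢ‖p−pᵢ‖² is the weighted centroid p* = (Σwᵢpᵢ)/(Σwᵢ).
Σwᵢ = 1970.
Σwᵢxᵢ = 70·6 + 700·10 + 400·4 + 800·3 = 11420.
Σwᵢyᵢ = 70·4 + 700·7 + 400·5 + 800·7 = 12780.
x* = 11420/1970 = 5.80, y* = 12780/1970 = 6.49.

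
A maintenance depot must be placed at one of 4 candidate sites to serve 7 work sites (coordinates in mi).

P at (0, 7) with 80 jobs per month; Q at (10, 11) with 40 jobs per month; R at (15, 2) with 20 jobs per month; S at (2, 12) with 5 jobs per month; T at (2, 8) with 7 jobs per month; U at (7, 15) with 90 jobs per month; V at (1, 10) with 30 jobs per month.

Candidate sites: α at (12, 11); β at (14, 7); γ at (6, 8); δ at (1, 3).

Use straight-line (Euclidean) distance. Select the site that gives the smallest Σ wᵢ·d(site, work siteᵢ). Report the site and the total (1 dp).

Total weighted distance at each candidate:
  α (12, 11): total = 2312.6
  β (14, 7): total = 2954.5
  γ (6, 8): total = 1757.2
  δ (1, 3): total = 2590.7
Minimum is at γ with total 1757.2 mi.

γ, total 1757.2 mi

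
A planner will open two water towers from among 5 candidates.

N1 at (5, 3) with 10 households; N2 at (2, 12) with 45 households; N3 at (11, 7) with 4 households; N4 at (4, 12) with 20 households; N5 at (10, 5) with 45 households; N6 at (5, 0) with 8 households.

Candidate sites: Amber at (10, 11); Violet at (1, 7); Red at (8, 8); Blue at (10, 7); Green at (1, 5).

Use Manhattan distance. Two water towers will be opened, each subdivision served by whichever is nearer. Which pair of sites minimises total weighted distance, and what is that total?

{Violet, Blue}, total 692

Evaluate every pair (each demand assigned to the nearer of the two):
  {Violet, Blue}: total = 692
  {Blue, Green}: total = 786
  {Amber, Blue}: total = 825
  {Violet, Red}: total = 839
  {Amber, Violet}: total = 868
  {Red, Blue}: total = 872
  {Red, Green}: total = 893
  {Amber, Green}: total = 922
  {Amber, Red}: total = 954
  {Violet, Green}: total = 1007
Best pair: {Violet, Blue} with total 692.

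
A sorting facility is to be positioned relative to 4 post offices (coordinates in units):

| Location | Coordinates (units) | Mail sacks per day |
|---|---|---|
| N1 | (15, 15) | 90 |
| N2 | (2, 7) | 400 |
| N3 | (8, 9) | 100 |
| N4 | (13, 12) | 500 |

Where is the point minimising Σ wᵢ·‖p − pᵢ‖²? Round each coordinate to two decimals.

The minimiser of Σwᵢ‖p−pᵢ‖² is the weighted centroid p* = (Σwᵢpᵢ)/(Σwᵢ).
Σwᵢ = 1090.
Σwᵢxᵢ = 90·15 + 400·2 + 100·8 + 500·13 = 9450.
Σwᵢyᵢ = 90·15 + 400·7 + 100·9 + 500·12 = 11050.
x* = 9450/1090 = 8.67, y* = 11050/1090 = 10.14.

(8.67, 10.14)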